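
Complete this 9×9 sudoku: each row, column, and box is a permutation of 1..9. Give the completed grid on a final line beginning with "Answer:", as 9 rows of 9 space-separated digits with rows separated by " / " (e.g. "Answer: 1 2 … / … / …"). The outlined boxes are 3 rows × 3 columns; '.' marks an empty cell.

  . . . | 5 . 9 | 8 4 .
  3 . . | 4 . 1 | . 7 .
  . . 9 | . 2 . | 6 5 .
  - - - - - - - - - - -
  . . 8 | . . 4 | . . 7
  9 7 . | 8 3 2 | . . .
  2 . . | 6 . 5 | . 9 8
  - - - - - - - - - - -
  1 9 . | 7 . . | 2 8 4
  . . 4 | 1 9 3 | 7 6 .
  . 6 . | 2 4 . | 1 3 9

Step 1. [r6c2∈{1,3,4}] 4 has one home in box 4: r6c2. So r6c2=4.
Step 2. [r4c2∈{1,3,5}] r4c2 is the only open cell in col 2 admitting 3. So r4c2=3.
Step 3. [r8c2∈{2,5,8}] row 8 places 2 nowhere but r8c2. So r8c2=2.
Step 4. [r5c8∈{1}] r5c8 has the single candidate 1. So r5c8=1.
Step 5. [r1c9∈{1,2,3}] r1c9 is the only open cell in row 1 admitting 3. So r1c9=3.
Step 6. [r1c3∈{1,2,6,7}] r1c3 is the only open cell in row 1 admitting 2 ⇒ r1c3=2.
Step 7. [r8c1∈{5,8}] across row 8, 8 lands solely at r8c1 ⇒ r8c1=8.
Step 8. [r3c6∈{7,8}] across col 6, 7 lands solely at r3c6. So r3c6=7.
Step 9. [r1c5∈{6}] only 6 remains possible at r1c5. So r1c5=6.
Step 10. [r4c7∈{5}] r4c7 has the single candidate 5 ⇒ r4c7=5.
Step 11. [r5c3∈{5,6}] across row 5, 5 lands solely at r5c3, so r5c3=5.
Step 12. [r3c2∈{1,8}] r3c2 is the only open cell in row 3 admitting 8, so r3c2=8.
Step 13. [r1c1∈{7}] r1c1's peers cover all but 7 ⇒ r1c1=7.
Step 14. [r6c5∈{1,7}] r6c5 is the only open cell in row 6 admitting 7, so r6c5=7.
Step 15. [r8c9∈{5}] nothing but 5 survives at r8c9 ⇒ r8c9=5.
Step 16. [r7c5∈{5}] r7c5 has the single candidate 5, so r7c5=5.
Step 17. [r2c3∈{6}] r2c3's peers cover all but 6, so r2c3=6.
Step 18. [r1c2∈{1}] only 1 remains possible at r1c2. So r1c2=1.
Step 19. [r4c8∈{2}] r4c8's peers cover all but 2 ⇒ r4c8=2.
Step 20. [r2c5∈{8}] only 8 remains possible at r2c5, so r2c5=8.
Step 21. [r3c1∈{4}] only 4 remains possible at r3c1 ⇒ r3c1=4.
Step 22. [r6c3∈{1}] nothing but 1 survives at r6c3 ⇒ r6c3=1.
Step 23. [r9c1∈{5}] nothing but 5 survives at r9c1, so r9c1=5.
Step 24. [r4c5∈{1}] only 1 remains possible at r4c5 ⇒ r4c5=1.
Step 25. [r3c9∈{1}] only 1 remains possible at r3c9, so r3c9=1.
Step 26. [r5c9∈{6}] r5c9's peers cover all but 6 ⇒ r5c9=6.
Step 27. [r9c3∈{7}] only 7 remains possible at r9c3 ⇒ r9c3=7.
Step 28. [r3c4∈{3}] r3c4's peers cover all but 3. So r3c4=3.
Step 29. [r7c6∈{6}] r7c6 has the single candidate 6 ⇒ r7c6=6.
Step 30. [r4c4∈{9}] r4c4's peers cover all but 9. So r4c4=9.
Step 31. [r2c7∈{9}] r2c7's peers cover all but 9. So r2c7=9.
Step 32. [r9c6∈{8}] nothing but 8 survives at r9c6, so r9c6=8.
Step 33. [r4c1∈{6}] r4c1's peers cover all but 6, so r4c1=6.
Step 34. [r2c2∈{5}] r2c2 has the single candidate 5 ⇒ r2c2=5.
Step 35. [r2c9∈{2}] nothing but 2 survives at r2c9, so r2c9=2.
Step 36. [r5c7∈{4}] nothing but 4 survives at r5c7. So r5c7=4.
Step 37. [r6c7∈{3}] r6c7 has the single candidate 3 ⇒ r6c7=3.
Step 38. [r7c3∈{3}] only 3 remains possible at r7c3. So r7c3=3.

Answer: 7 1 2 5 6 9 8 4 3 / 3 5 6 4 8 1 9 7 2 / 4 8 9 3 2 7 6 5 1 / 6 3 8 9 1 4 5 2 7 / 9 7 5 8 3 2 4 1 6 / 2 4 1 6 7 5 3 9 8 / 1 9 3 7 5 6 2 8 4 / 8 2 4 1 9 3 7 6 5 / 5 6 7 2 4 8 1 3 9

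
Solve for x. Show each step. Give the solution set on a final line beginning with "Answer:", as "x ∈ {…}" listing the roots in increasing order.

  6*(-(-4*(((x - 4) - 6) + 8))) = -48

Step 1. [6*(-(-4*(((x - 4) - 6) + 8))) = -48] LHS = 6·(…); ÷6 both sides ⇒ div: -(-4*(((x - 4) - 6) + 8)) = -8.
Step 2. [-(-4*(((x - 4) - 6) + 8)) = -8] flip signs both sides ⇒ neg: -4*(((x - 4) - 6) + 8) = 8.
Step 3. [-4*(((x - 4) - 6) + 8) = 8] LHS = -4·(…); ÷-4 both sides ⇒ div: ((x - 4) - 6) + 8 = -2.
Step 4. [((x - 4) - 6) + 8 = -2] +8 is outermost — subtract 8 both sides, so sub: (x - 4) - 6 = -10.
Step 5. [(x - 4) - 6 = -10] -6 is outermost — add 6 both sides. So sub: x - 4 = -4.
Step 6. [x - 4 = -4] -4 is outermost — add 4 both sides. So sub: x = 0.

Answer: x ∈ {0}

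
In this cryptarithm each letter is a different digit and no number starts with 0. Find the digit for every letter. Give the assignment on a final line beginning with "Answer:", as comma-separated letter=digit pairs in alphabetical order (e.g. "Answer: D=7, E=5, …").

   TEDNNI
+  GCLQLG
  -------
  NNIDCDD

Step 1. [col 1: I + G ≡ D (mod 10)] column 1 (I + G ≡ D (mod 10), carry-in 0) doesn't pin D yet; pick D=2 and continue, so D=2.
Step 2. [col 1: I + G ≡ D (mod 10)] several values work for G in column 1 (I + G ≡ D (mod 10), carry-in 0); try G=7 ⇒ G=7.
Step 3. [col 1: I + G ≡ D (mod 10)] column 1 reads I+G+carry(0)=D with G=7, D=2; with digits 2,7 already taken and all letters distinct, the only value for I is 5, so I=5.
Step 4. [col 2: N + L ≡ D (mod 10)] no forcing yet in column 2 (carry-in 1); N=1 is free and consistent — try it ⇒ N=1.
Step 5. [col 2: N + L ≡ D (mod 10)] from column 2 (N=1, D=2, carry-in 1, digits 1,2,5,7 already taken and all letters distinct): L must equal 0, so L=0.
Step 6. [col 3: N + Q ≡ C (mod 10)] no forcing yet in column 3 (carry-in 0); C=9 is free and consistent — try it. So C=9.
Step 7. [col 3: N + Q ≡ C (mod 10)] in column 3 we have N+Q≡C with carry-in 0; given N=1, C=9 and digits 0,1,2,5,7,9 already taken and all letters distinct, that pins Q to 8 ⇒ Q=8.
Step 8. [col 5: E + C ≡ I (mod 10)] from column 5 (C=9, I=5, carry-in 0, digits 0,1,2,5,7,8,9 already taken and all letters distinct): E must equal 6, so E=6.
Step 9. [col 6: T + G ≡ N (mod 10)] in column 6 we have T+G≡N with carry-in 1; given G=7, N=1 and digits 0,1,2,5,6,7,8,9 already taken and all letters distinct, that pins T to 3. So T=3.

Answer: C=9, D=2, E=6, G=7, I=5, L=0, N=1, Q=8, T=3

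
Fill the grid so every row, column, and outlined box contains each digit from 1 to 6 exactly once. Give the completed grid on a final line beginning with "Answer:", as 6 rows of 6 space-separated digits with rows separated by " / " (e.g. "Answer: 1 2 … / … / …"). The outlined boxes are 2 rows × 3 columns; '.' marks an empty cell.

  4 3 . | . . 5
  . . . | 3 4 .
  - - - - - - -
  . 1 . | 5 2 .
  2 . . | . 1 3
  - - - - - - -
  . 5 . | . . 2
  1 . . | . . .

Step 1. [r1c5∈{6}] r1c5's peers cover all but 6, so r1c5=6.
Step 2. [r5c4∈{1,4,6}] row 5 places 1 nowhere but r5c4 ⇒ r5c4=1.
Step 3. [r5c3∈{3,4,6}] r5c3 is the only open cell in row 5 admitting 4, so r5c3=4.
Step 4. [r5c1∈{3,6}] row 5 places 6 nowhere but r5c1, so r5c1=6.
Step 5. [r6c3∈{2,3}] 3 has one home in box 5: r6c3, so r6c3=3.
Step 6. [r3c3∈{6}] r3c3 has the single candidate 6 ⇒ r3c3=6.
Step 7. [r4c4∈{4,6}] in row 4, 6 fits only at r4c4. So r4c4=6.
Step 8. [r1c3∈{1,2}] across row 1, 1 lands solely at r1c3, so r1c3=1.
Step 9. [r2c3∈{2,5}] across col 3, 2 lands solely at r2c3, so r2c3=2.
Step 10. [r6c6∈{4,6}] row 6 places 6 nowhere but r6c6 ⇒ r6c6=6.
Step 11. [r2c6∈{1}] r2c6 has the single candidate 1 ⇒ r2c6=1.
Step 12. [r6c5∈{5}] only 5 remains possible at r6c5, so r6c5=5.
Step 13. [r5c5∈{3}] r5c5 has the single candidate 3 ⇒ r5c5=3.
Step 14. [r6c2∈{2}] r6c2 has the single candidate 2. So r6c2=2.
Step 15. [r4c2∈{4}] r4c2 is down to just 4. So r4c2=4.
Step 16. [r2c2∈{6}] r2c2's peers cover all but 6. So r2c2=6.
Step 17. [r3c6∈{4}] r3c6 is down to just 4. So r3c6=4.
Step 18. [r2c1∈{5}] r2c1 has the single candidate 5 ⇒ r2c1=5.
Step 19. [r1c4∈{2}] r1c4 has the single candidate 2 ⇒ r1c4=2.
Step 20. [r3c1∈{3}] r3c1's peers cover all but 3. So r3c1=3.
Step 21. [r6c4∈{4}] only 4 remains possible at r6c4 ⇒ r6c4=4.
Step 22. [r4c3∈{5}] r4c3 has the single candidate 5, so r4c3=5.

Answer: 4 3 1 2 6 5 / 5 6 2 3 4 1 / 3 1 6 5 2 4 / 2 4 5 6 1 3 / 6 5 4 1 3 2 / 1 2 3 4 5 6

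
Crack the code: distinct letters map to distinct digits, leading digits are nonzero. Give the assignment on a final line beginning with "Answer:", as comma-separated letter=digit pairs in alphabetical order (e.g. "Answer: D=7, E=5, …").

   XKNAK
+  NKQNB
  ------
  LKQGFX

Step 1. [col 1: K + B ≡ X (mod 10)] no forcing yet in column 1 (carry-in 0); K=2 is free and consistent — try it, so K=2.
Step 2. [col 1: K + B ≡ X (mod 10)] column 1 (K + B ≡ X (mod 10), carry-in 0) doesn't pin B yet; pick B=6 and continue. So B=6.
Step 3. [L] the sum has 6 digits but both addends have 5; that extra leading digit L is the final carry, namely 1. So L=1.
Step 4. [col 1: K + B ≡ X (mod 10)] column 1: given K=2, B=6, carry-in 0, and digits 1,2,6 already taken and all letters distinct, K+B≡X (mod 10) forces X=8, so X=8.
Step 5. [col 2: A + N ≡ F (mod 10)] several values work for A in column 2 (A + N ≡ F (mod 10), carry-in 0); try A=9, so A=9.
Step 6. [col 2: A + N ≡ F (mod 10)] F=3 is one option consistent with column 2 (A + N ≡ F (mod 10), carry-in 0) — take it ⇒ F=3.
Step 7. [col 2: A + N ≡ F (mod 10)] column 2 reads A+N+carry(0)=F with A=9, F=3; with digits 1,2,3,6,8,9 already taken and all letters distinct, the only value for N is 4. So N=4.
Step 8. [col 3: N + Q ≡ G (mod 10)] no forcing yet in column 3 (carry-in 1); G=0 is free and consistent — try it. So G=0.
Step 9. [col 3: N + Q ≡ G (mod 10)] column 3: given N=4, G=0, carry-in 1, and digits 0,1,2,3,4,6,8,9 already taken and all letters distinct, N+Q≡G (mod 10) forces Q=5, so Q=5.

Answer: A=9, B=6, F=3, G=0, K=2, L=1, N=4, Q=5, X=8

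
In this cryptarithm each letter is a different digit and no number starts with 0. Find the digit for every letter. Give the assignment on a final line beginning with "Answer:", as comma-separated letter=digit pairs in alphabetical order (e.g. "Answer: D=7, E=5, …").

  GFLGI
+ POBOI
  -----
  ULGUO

Step 1. [col 1: I + I ≡ O (mod 10)] no forcing yet in column 1 (carry-in 0); I=5 is free and consistent — try it. So I=5.
Step 2. [col 1: I + I ≡ O (mod 10)] from column 1 (I=5, carry-in 0, digits 5 already taken and all letters distinct): O must equal 0. So O=0.
Step 3. [col 2: G + O ≡ U (mod 10)] column 2 (G + O ≡ U (mod 10), carry-in 1) doesn't pin G yet; pick G=2 and continue, so G=2.
Step 4. [col 2: G + O ≡ U (mod 10)] from column 2 (G=2, O=0, carry-in 1, digits 0,2,5 already taken and all letters distinct): U must equal 3 ⇒ U=3.
Step 5. [col 3: L + B ≡ G (mod 10)] column 3 (L + B ≡ G (mod 10), carry-in 0) doesn't pin L yet; pick L=8 and continue ⇒ L=8.
Step 6. [col 3: L + B ≡ G (mod 10)] column 3: given L=8, G=2, carry-in 0, and digits 0,2,3,5,8 already taken and all letters distinct, L+B≡G (mod 10) forces B=4, so B=4.
Step 7. [col 4: F + O ≡ L (mod 10)] column 4 reads F+O+carry(1)=L with O=0, L=8; with digits 0,2,3,4,5,8 already taken and all letters distinct, the only value for F is 7 ⇒ F=7.
Step 8. [col 5: G + P ≡ U (mod 10)] from column 5 (G=2, U=3, carry-in 0, digits 0,2,3,4,5,7,8 already taken and all letters distinct): P must equal 1, so P=1.

Answer: B=4, F=7, G=2, I=5, L=8, O=0, P=1, U=3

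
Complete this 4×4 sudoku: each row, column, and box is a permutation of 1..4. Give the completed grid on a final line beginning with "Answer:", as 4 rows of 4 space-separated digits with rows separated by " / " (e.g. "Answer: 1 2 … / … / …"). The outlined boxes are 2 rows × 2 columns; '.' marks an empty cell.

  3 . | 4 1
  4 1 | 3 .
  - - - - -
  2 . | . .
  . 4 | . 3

Step 1. [r4c3∈{1,2}] r4c3 is the only open cell in row 4 admitting 2. So r4c3=2.
Step 2. [r1c2∈{2}] r1c2 is down to just 2 ⇒ r1c2=2.
Step 3. [r3c4∈{4}] nothing but 4 survives at r3c4. So r3c4=4.
Step 4. [r4c1∈{1}] r4c1 is down to just 1, so r4c1=1.
Step 5. [r3c2∈{3}] r3c2 has the single candidate 3, so r3c2=3.
Step 6. [r2c4∈{2}] nothing but 2 survives at r2c4. So r2c4=2.
Step 7. [r3c3∈{1}] nothing but 1 survives at r3c3 ⇒ r3c3=1.

Answer: 3 2 4 1 / 4 1 3 2 / 2 3 1 4 / 1 4 2 3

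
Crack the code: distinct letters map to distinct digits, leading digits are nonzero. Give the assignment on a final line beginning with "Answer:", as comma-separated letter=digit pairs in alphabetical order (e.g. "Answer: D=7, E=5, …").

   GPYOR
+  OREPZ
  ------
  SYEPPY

Step 1. [col 1: R + Z ≡ Y (mod 10)] no forcing yet in column 1 (carry-in 0); Y=3 is free and consistent — try it, so Y=3.
Step 2. [col 1: R + Z ≡ Y (mod 10)] column 1 (R + Z ≡ Y (mod 10), carry-in 0) doesn't pin Z yet; pick Z=8 and continue, so Z=8.
Step 3. [col 1: R + Z ≡ Y (mod 10)] from column 1 (Z=8, Y=3, carry-in 0, digits 3,8 already taken and all letters distinct): R must equal 5 ⇒ R=5.
Step 4. [col 2: O + P ≡ P (mod 10)] column 2: given nothing yet, carry-in 1, and digits 3,5,8 already taken and all letters distinct, O+P≡P (mod 10) forces O=9, so O=9.
Step 5. [S] adding two 5-digit numbers gives at most 5+1 digits, and here it does — S is that final carry and must be 1. So S=1.
Step 6. [col 2: O + P ≡ P (mod 10)] several values work for P in column 2 (O + P ≡ P (mod 10), carry-in 1); try P=0, so P=0.
Step 7. [col 3: Y + E ≡ P (mod 10)] in column 3 we have Y+E≡P with carry-in 1; given Y=3, P=0 and digits 0,1,3,5,8,9 already taken and all letters distinct, that pins E to 6. So E=6.
Step 8. [col 5: G + O ≡ Y (mod 10)] from column 5 (O=9, Y=3, carry-in 0, digits 0,1,3,5,6,8,9 already taken and all letters distinct): G must equal 4. So G=4.

Answer: E=6, G=4, O=9, P=0, R=5, S=1, Y=3, Z=8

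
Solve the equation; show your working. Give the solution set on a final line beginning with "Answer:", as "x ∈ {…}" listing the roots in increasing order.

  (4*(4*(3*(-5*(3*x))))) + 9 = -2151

Step 1. [(4*(4*(3*(-5*(3*x))))) + 9 = -2151] +9 is outermost — subtract 9 both sides ⇒ sub: 4*(4*(3*(-5*(3*x)))) = -2160.
Step 2. [4*(4*(3*(-5*(3*x)))) = -2160] LHS = 4·(…); ÷4 both sides, so div: 4*(3*(-5*(3*x))) = -540.
Step 3. [4*(3*(-5*(3*x))) = -540] leading coefficient 4: divide by 4, so div: 3*(-5*(3*x)) = -135.
Step 4. [3*(-5*(3*x)) = -135] 3·(inner) — divide through by 3 ⇒ div: -5*(3*x) = -45.
Step 5. [-5*(3*x) = -45] -5 out front; divide by -5, so div: 3*x = 9.
Step 6. [3*x = 9] leading coefficient 3: divide by 3. So div: x = 3.

Answer: x ∈ {3}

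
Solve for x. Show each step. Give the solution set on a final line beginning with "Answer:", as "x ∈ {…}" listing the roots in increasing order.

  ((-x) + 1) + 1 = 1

Step 1. [((-x) + 1) + 1 = 1] the outer +1 inverts by subtracting 1. So sub: (-x) + 1 = 0.
Step 2. [(-x) + 1 = 0] subtract 1: x sits inside (… + 1), so sub: -x = -1.
Step 3. [-x = -1] flip signs both sides. So neg: x = 1.

Answer: x ∈ {1}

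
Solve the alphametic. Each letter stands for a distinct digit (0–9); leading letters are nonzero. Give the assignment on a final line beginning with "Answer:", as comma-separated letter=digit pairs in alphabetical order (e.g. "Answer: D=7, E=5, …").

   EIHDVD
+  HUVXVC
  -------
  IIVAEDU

Step 1. [col 1: D + C ≡ U (mod 10)] no forcing yet in column 1 (carry-in 0); C=3 is free and consistent — try it ⇒ C=3.
Step 2. [col 1: D + C ≡ U (mod 10)] no forcing yet in column 1 (carry-in 0); U=2 is free and consistent — try it, so U=2.
Step 3. [col 1: D + C ≡ U (mod 10)] column 1: given C=3, U=2, carry-in 0, and digits 2,3 already taken and all letters distinct, D+C≡U (mod 10) forces D=9, so D=9.
Step 4. [col 2: V + V ≡ D (mod 10)] column 2 reads V+V+carry(1)=D with D=9; with digits 2,3,9 already taken and all letters distinct, the only value for V is 4. So V=4.
Step 5. [col 3: D + X ≡ E (mod 10)] X=7 is one option consistent with column 3 (D + X ≡ E (mod 10), carry-in 0) — take it, so X=7.
Step 6. [I] I is the leading digit of a 7-digit sum of two 6-digit numbers; the final carry is exactly 1 ⇒ I=1.
Step 7. [col 3: D + X ≡ E (mod 10)] column 3 reads D+X+carry(0)=E with D=9, X=7; with digits 1,2,3,4,7,9 already taken and all letters distinct, the only value for E is 6 ⇒ E=6.
Step 8. [col 4: H + V ≡ A (mod 10)] no forcing yet in column 4 (carry-in 1); H=5 is free and consistent — try it ⇒ H=5.
Step 9. [col 4: H + V ≡ A (mod 10)] in column 4 we have H+V≡A with carry-in 1; given H=5, V=4 and digits 1,2,3,4,5,6,7,9 already taken and all letters distinct, that pins A to 0 ⇒ A=0.

Answer: A=0, C=3, D=9, E=6, H=5, I=1, U=2, V=4, X=7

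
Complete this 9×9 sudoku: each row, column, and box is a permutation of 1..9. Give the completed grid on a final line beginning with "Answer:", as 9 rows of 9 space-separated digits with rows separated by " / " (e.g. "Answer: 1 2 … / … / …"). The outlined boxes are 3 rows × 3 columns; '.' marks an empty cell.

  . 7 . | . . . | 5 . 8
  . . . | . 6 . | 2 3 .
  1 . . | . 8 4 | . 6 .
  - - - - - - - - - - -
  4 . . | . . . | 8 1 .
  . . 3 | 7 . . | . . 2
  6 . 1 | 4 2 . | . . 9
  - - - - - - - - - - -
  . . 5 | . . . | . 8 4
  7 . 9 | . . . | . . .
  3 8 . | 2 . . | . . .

Step 1. [r6c2∈{5}] r6c2's peers cover all but 5 ⇒ r6c2=5.
Step 2. [r5c2∈{9}] r5c2 is down to just 9 ⇒ r5c2=9.
Step 3. [r2c6∈{1,5,7,9}] in box 2, 7 fits only at r2c6 ⇒ r2c6=7.
Step 4. [r3c4∈{3,5,9}] r3c4 is the only open cell in row 3 admitting 5 ⇒ r3c4=5.
Step 5. [r1c6∈{1,2,3,9}] in col 6, 2 fits only at r1c6, so r1c6=2.
Step 6. [r3c7∈{7,9}] in row 3, 9 fits only at r3c7 ⇒ r3c7=9.
Step 7. [r8c4∈{1,3,6,8}] r8c4 is the only open cell in col 4 admitting 8. So r8c4=8.
Step 8. [r4c2∈{2}] nothing but 2 survives at r4c2 ⇒ r4c2=2.
Step 9. [r9c8∈{5,7,9}] col 8 places 9 nowhere but r9c8 ⇒ r9c8=9.
Step 10. [r2c9∈{1}] r2c9's peers cover all but 1 ⇒ r2c9=1.
Step 11. [r2c4∈{9}] r2c4 is down to just 9, so r2c4=9.
Step 12. [r2c2∈{4}] r2c2 is down to just 4, so r2c2=4.
Step 13. [r8c5∈{1,3,4,5}] across row 8, 4 lands solely at r8c5 ⇒ r8c5=4.
Step 14. [r5c7∈{4,6}] 4 has one home in col 7: r5c7. So r5c7=4.
Step 15. [r5c6∈{1,5,6,8}] 6 has one home in row 5: r5c6. So r5c6=6.
Step 16. [r4c4∈{3}] r4c4's peers cover all but 3. So r4c4=3.
Step 17. [r8c9∈{3,5,6}] across col 9, 3 lands solely at r8c9, so r8c9=3.
Step 18. [r5c5∈{1,5}] in row 5, 1 fits only at r5c5. So r5c5=1.
Step 19. [r4c9∈{5,6,7}] in row 4, 6 fits only at r4c9 ⇒ r4c9=6.
Step 20. [r9c9∈{5,7}] col 9 places 5 nowhere but r9c9. So r9c9=5.
Step 21. [r9c6∈{1}] only 1 remains possible at r9c6. So r9c6=1.
Step 22. [r7c4∈{6}] only 6 remains possible at r7c4. So r7c4=6.
Step 23. [r8c2∈{1,6}] across col 2, 6 lands solely at r8c2 ⇒ r8c2=6.
Step 24. [r4c5∈{5,9}] in col 5, 5 fits only at r4c5, so r4c5=5.
Step 25. [r7c5∈{3,7,9}] 9 has one home in col 5: r7c5. So r7c5=9.
Step 26. [r7c7∈{1,7}] row 7 places 7 nowhere but r7c7 ⇒ r7c7=7.
Step 27. [r5c1∈{8}] nothing but 8 survives at r5c1. So r5c1=8.
Step 28. [r1c1∈{9}] nothing but 9 survives at r1c1. So r1c1=9.
Step 29. [r6c8∈{7}] r6c8's peers cover all but 7. So r6c8=7.
Step 30. [r4c6∈{9}] r4c6 is down to just 9, so r4c6=9.
Step 31. [r9c7∈{6}] r9c7 is down to just 6 ⇒ r9c7=6.
Step 32. [r3c9∈{7}] r3c9 is down to just 7, so r3c9=7.
Step 33. [r7c2∈{1}] r7c2's peers cover all but 1 ⇒ r7c2=1.
Step 34. [r6c7∈{3}] nothing but 3 survives at r6c7 ⇒ r6c7=3.
Step 35. [r5c8∈{5}] r5c8 is down to just 5. So r5c8=5.
Step 36. [r2c3∈{8}] only 8 remains possible at r2c3 ⇒ r2c3=8.
Step 37. [r3c3∈{2}] only 2 remains possible at r3c3. So r3c3=2.
Step 38. [r1c5∈{3}] r1c5 is down to just 3. So r1c5=3.
Step 39. [r1c8∈{4}] r1c8 has the single candidate 4, so r1c8=4.
Step 40. [r1c4∈{1}] r1c4's peers cover all but 1. So r1c4=1.
Step 41. [r2c1∈{5}] r2c1's peers cover all but 5. So r2c1=5.
Step 42. [r4c3∈{7}] nothing but 7 survives at r4c3, so r4c3=7.
Step 43. [r7c6∈{3}] r7c6's peers cover all but 3. So r7c6=3.
Step 44. [r6c6∈{8}] nothing but 8 survives at r6c6 ⇒ r6c6=8.
Step 45. [r7c1∈{2}] r7c1's peers cover all but 2 ⇒ r7c1=2.
Step 46. [r9c5∈{7}] only 7 remains possible at r9c5. So r9c5=7.
Step 47. [r1c3∈{6}] only 6 remains possible at r1c3, so r1c3=6.
Step 48. [r8c7∈{1}] r8c7 is down to just 1 ⇒ r8c7=1.
Step 49. [r8c6∈{5}] nothing but 5 survives at r8c6. So r8c6=5.
Step 50. [r8c8∈{2}] r8c8 has the single candidate 2. So r8c8=2.
Step 51. [r3c2∈{3}] r3c2 is down to just 3 ⇒ r3c2=3.
Step 52. [r9c3∈{4}] r9c3 is down to just 4, so r9c3=4.

Answer: 9 7 6 1 3 2 5 4 8 / 5 4 8 9 6 7 2 3 1 / 1 3 2 5 8 4 9 6 7 / 4 2 7 3 5 9 8 1 6 / 8 9 3 7 1 6 4 5 2 / 6 5 1 4 2 8 3 7 9 / 2 1 5 6 9 3 7 8 4 / 7 6 9 8 4 5 1 2 3 / 3 8 4 2 7 1 6 9 5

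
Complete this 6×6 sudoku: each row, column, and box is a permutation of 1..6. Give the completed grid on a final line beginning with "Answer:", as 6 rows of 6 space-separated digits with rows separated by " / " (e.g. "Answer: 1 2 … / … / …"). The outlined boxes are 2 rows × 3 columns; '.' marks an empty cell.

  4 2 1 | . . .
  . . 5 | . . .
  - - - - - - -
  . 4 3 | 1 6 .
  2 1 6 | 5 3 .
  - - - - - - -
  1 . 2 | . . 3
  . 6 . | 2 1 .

Step 1. [r2c1∈{3,6}] across col 1, 6 lands solely at r2c1 ⇒ r2c1=6.
Step 2. [r2c5∈{2,4}] r2c5 is the only open cell in col 5 admitting 2 ⇒ r2c5=2.
Step 3. [r5c5∈{4,5}] in col 5, 4 fits only at r5c5, so r5c5=4.
Step 4. [r2c4∈{3,4}] in col 4, 4 fits only at r2c4. So r2c4=4.
Step 5. [r1c6∈{5,6}] across col 6, 6 lands solely at r1c6 ⇒ r1c6=6.
Step 6. [r5c2∈{5}] only 5 remains possible at r5c2, so r5c2=5.
Step 7. [r5c4∈{6}] r5c4 is down to just 6, so r5c4=6.
Step 8. [r3c6∈{2}] r3c6's peers cover all but 2 ⇒ r3c6=2.
Step 9. [r6c6∈{5}] r6c6 is down to just 5. So r6c6=5.
Step 10. [r6c3∈{4}] r6c3's peers cover all but 4, so r6c3=4.
Step 11. [r2c6∈{1}] nothing but 1 survives at r2c6, so r2c6=1.
Step 12. [r6c1∈{3}] r6c1 is down to just 3. So r6c1=3.
Step 13. [r3c1∈{5}] nothing but 5 survives at r3c1, so r3c1=5.
Step 14. [r4c6∈{4}] only 4 remains possible at r4c6. So r4c6=4.
Step 15. [r2c2∈{3}] nothing but 3 survives at r2c2. So r2c2=3.
Step 16. [r1c5∈{5}] r1c5 has the single candidate 5 ⇒ r1c5=5.
Step 17. [r1c4∈{3}] nothing but 3 survives at r1c4. So r1c4=3.

Answer: 4 2 1 3 5 6 / 6 3 5 4 2 1 / 5 4 3 1 6 2 / 2 1 6 5 3 4 / 1 5 2 6 4 3 / 3 6 4 2 1 5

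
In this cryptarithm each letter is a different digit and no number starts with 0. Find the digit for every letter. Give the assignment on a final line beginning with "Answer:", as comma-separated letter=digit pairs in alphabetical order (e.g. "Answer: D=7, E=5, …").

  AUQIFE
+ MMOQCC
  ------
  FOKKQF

Step 1. [col 1: E + C ≡ F (mod 10)] no forcing yet in column 1 (carry-in 0); C=7 is free and consistent — try it. So C=7.
Step 2. [col 1: E + C ≡ F (mod 10)] no forcing yet in column 1 (carry-in 0); E=9 is free and consistent — try it, so E=9.
Step 3. [col 1: E + C ≡ F (mod 10)] column 1 reads E+C+carry(0)=F with E=9, C=7; with digits 7,9 already taken and all letters distinct, the only value for F is 6 ⇒ F=6.
Step 4. [col 2: F + C ≡ Q (mod 10)] column 2: given F=6, C=7, carry-in 1, and digits 6,7,9 already taken and all letters distinct, F+C≡Q (mod 10) forces Q=4 ⇒ Q=4.
Step 5. [col 3: I + Q ≡ K (mod 10)] column 3 (I + Q ≡ K (mod 10), carry-in 1) doesn't pin K yet; pick K=5 and continue, so K=5.
Step 6. [col 3: I + Q ≡ K (mod 10)] from column 3 (Q=4, K=5, carry-in 1, digits 4,5,6,7,9 already taken and all letters distinct): I must equal 0, so I=0.
Step 7. [col 4: Q + O ≡ K (mod 10)] column 4 reads Q+O+carry(0)=K with Q=4, K=5; with digits 0,4,5,6,7,9 already taken and all letters distinct, the only value for O is 1, so O=1.
Step 8. [col 5: U + M ≡ O (mod 10)] M=3 is one option consistent with column 5 (U + M ≡ O (mod 10), carry-in 0) — take it, so M=3.
Step 9. [col 5: U + M ≡ O (mod 10)] in column 5 we have U+M≡O with carry-in 0; given M=3, O=1 and digits 0,1,3,4,5,6,7,9 already taken and all letters distinct, that pins U to 8. So U=8.
Step 10. [col 6: A + M ≡ F (mod 10)] from column 6 (M=3, F=6, carry-in 1, digits 0,1,3,4,5,6,7,8,9 already taken and all letters distinct): A must equal 2. So A=2.

Answer: A=2, C=7, E=9, F=6, I=0, K=5, M=3, O=1, Q=4, U=8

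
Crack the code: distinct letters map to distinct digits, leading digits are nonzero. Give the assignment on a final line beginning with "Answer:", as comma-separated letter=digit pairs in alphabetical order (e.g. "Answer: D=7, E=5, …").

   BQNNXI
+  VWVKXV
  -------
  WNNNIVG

Step 1. [W] adding two 6-digit numbers gives at most 6+1 digits, and here it does — W is that final carry and must be 1, so W=1.
Step 2. [col 1: I + V ≡ G (mod 10)] no forcing yet in column 1 (carry-in 0); I=3 is free and consistent — try it ⇒ I=3.
Step 3. [col 1: I + V ≡ G (mod 10)] no forcing yet in column 1 (carry-in 0); V=9 is free and consistent — try it. So V=9.
Step 4. [col 1: I + V ≡ G (mod 10)] in column 1 we have I+V≡G with carry-in 0; given I=3, V=9 and digits 1,3,9 already taken and all letters distinct, that pins G to 2 ⇒ G=2.
Step 5. [col 2: X + X ≡ V (mod 10)] in column 2 we have X+X≡V with carry-in 1; given V=9 and digits 1,2,3,9 already taken and all letters distinct, that pins X to 4 ⇒ X=4.
Step 6. [col 3: N + K ≡ I (mod 10)] no forcing yet in column 3 (carry-in 0); K=6 is free and consistent — try it ⇒ K=6.
Step 7. [col 3: N + K ≡ I (mod 10)] column 3 reads N+K+carry(0)=I with K=6, I=3; with digits 1,2,3,4,6,9 already taken and all letters distinct, the only value for N is 7, so N=7.
Step 8. [col 5: Q + W ≡ N (mod 10)] in column 5 we have Q+W≡N with carry-in 1; given W=1, N=7 and digits 1,2,3,4,6,7,9 already taken and all letters distinct, that pins Q to 5. So Q=5.
Step 9. [col 6: B + V ≡ N (mod 10)] from column 6 (V=9, N=7, carry-in 0, digits 1,2,3,4,5,6,7,9 already taken and all letters distinct): B must equal 8 ⇒ B=8.

Answer: B=8, G=2, I=3, K=6, N=7, Q=5, V=9, W=1, X=4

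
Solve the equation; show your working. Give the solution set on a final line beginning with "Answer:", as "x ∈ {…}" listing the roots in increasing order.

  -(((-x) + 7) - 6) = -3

Step 1. [-(((-x) + 7) - 6) = -3] LHS negated; negate both sides ⇒ neg: ((-x) + 7) - 6 = 3.
Step 2. [((-x) + 7) - 6 = 3] 6 comes off first (add 6). So sub: (-x) + 7 = 9.
Step 3. [(-x) + 7 = 9] 7 comes off first (subtract 7). So sub: -x = 2.
Step 4. [-x = 2] LHS negated; negate both sides, so neg: x = -2.

Answer: x ∈ {-2}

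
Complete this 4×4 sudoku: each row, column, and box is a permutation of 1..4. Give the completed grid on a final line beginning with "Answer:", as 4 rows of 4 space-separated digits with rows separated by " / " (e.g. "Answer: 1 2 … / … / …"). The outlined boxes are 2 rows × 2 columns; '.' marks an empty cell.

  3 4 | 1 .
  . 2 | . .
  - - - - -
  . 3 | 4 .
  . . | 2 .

Step 1. [r4c2∈{1}] r4c2 has the single candidate 1, so r4c2=1.
Step 2. [r2c3∈{3}] r2c3 has the single candidate 3 ⇒ r2c3=3.
Step 3. [r2c1∈{1}] r2c1 has the single candidate 1 ⇒ r2c1=1.
Step 4. [r4c4∈{3}] nothing but 3 survives at r4c4 ⇒ r4c4=3.
Step 5. [r4c1∈{4}] r4c1's peers cover all but 4 ⇒ r4c1=4.
Step 6. [r1c4∈{2}] r1c4's peers cover all but 2. So r1c4=2.
Step 7. [r3c4∈{1}] nothing but 1 survives at r3c4. So r3c4=1.
Step 8. [r2c4∈{4}] only 4 remains possible at r2c4. So r2c4=4.
Step 9. [r3c1∈{2}] only 2 remains possible at r3c1, so r3c1=2.

Answer: 3 4 1 2 / 1 2 3 4 / 2 3 4 1 / 4 1 2 3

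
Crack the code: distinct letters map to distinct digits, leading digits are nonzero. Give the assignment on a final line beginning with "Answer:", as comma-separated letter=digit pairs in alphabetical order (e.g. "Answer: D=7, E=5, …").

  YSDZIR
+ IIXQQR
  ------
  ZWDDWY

Step 1. [col 1: R + R ≡ Y (mod 10)] several values work for Y in column 1 (R + R ≡ Y (mod 10), carry-in 0); try Y=6, so Y=6.
Step 2. [col 1: R + R ≡ Y (mod 10)] column 1 (R + R ≡ Y (mod 10), carry-in 0) doesn't pin R yet; pick R=8 and continue, so R=8.
Step 3. [col 2: I + Q ≡ W (mod 10)] several values work for I in column 2 (I + Q ≡ W (mod 10), carry-in 1); try I=1, so I=1.
Step 4. [col 2: I + Q ≡ W (mod 10)] no forcing yet in column 2 (carry-in 1); Q=2 is free and consistent — try it. So Q=2.
Step 5. [col 2: I + Q ≡ W (mod 10)] column 2 reads I+Q+carry(1)=W with I=1, Q=2; with digits 1,2,6,8 already taken and all letters distinct, the only value for W is 4. So W=4.
Step 6. [col 3: Z + Q ≡ D (mod 10)] D=9 is one option consistent with column 3 (Z + Q ≡ D (mod 10), carry-in 0) — take it ⇒ D=9.
Step 7. [col 3: Z + Q ≡ D (mod 10)] in column 3 we have Z+Q≡D with carry-in 0; given Q=2, D=9 and digits 1,2,4,6,8,9 already taken and all letters distinct, that pins Z to 7. So Z=7.
Step 8. [col 4: D + X ≡ D (mod 10)] from column 4 (D=9, carry-in 0, digits 1,2,4,6,7,8,9 already taken and all letters distinct): X must equal 0. So X=0.
Step 9. [col 5: S + I ≡ W (mod 10)] column 5 reads S+I+carry(0)=W with I=1, W=4; with digits 0,1,2,4,6,7,8,9 already taken and all letters distinct, the only value for S is 3 ⇒ S=3.

Answer: D=9, I=1, Q=2, R=8, S=3, W=4, X=0, Y=6, Z=7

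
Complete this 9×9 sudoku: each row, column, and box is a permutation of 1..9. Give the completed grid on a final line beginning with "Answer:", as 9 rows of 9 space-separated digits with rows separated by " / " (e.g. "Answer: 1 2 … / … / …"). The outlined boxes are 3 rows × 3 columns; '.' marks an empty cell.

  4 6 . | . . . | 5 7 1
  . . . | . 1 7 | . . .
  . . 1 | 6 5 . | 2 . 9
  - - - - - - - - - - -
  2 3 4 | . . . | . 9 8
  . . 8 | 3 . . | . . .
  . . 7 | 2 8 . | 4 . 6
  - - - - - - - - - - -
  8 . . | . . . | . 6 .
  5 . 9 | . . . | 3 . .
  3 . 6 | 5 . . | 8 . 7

Step 1. [r7c3∈{2}] r7c3 is down to just 2, so r7c3=2.
Step 2. [r2c9∈{3,4}] r2c9 is the only open cell in col 9 admitting 3. So r2c9=3.
Step 3. [r3c6∈{3,4,8}] in row 3, 3 fits only at r3c6. So r3c6=3.
Step 4. [r2c4∈{4,8,9}] 4 has one home in box 2: r2c4 ⇒ r2c4=4.
Step 5. [r7c7∈{1,9}] col 7 places 9 nowhere but r7c7 ⇒ r7c7=9.
Step 6. [r5c1∈{1,6,9}] col 1 places 6 nowhere but r5c1, so r5c1=6.
Step 7. [r6c1∈{1,9}] in col 1, 1 fits only at r6c1 ⇒ r6c1=1.
Step 8. [r4c6∈{1,5,6}] in row 4, 5 fits only at r4c6, so r4c6=5.
Step 9. [r8c6∈{1,2,4,6,8}] across col 6, 6 lands solely at r8c6. So r8c6=6.
Step 10. [r6c6∈{9}] r6c6's peers cover all but 9. So r6c6=9.
Step 11. [r2c2∈{2,5,8,9}] row 2 places 2 nowhere but r2c2, so r2c2=2.
Step 12. [r3c8∈{4,8}] row 3 places 4 nowhere but r3c8 ⇒ r3c8=4.
Step 13. [r8c4∈{1,7,8}] row 8 places 8 nowhere but r8c4 ⇒ r8c4=8.
Step 14. [r9c5∈{2,4,9}] row 9 places 9 nowhere but r9c5, so r9c5=9.
Step 15. [r7c5∈{3,4,7}] 3 has one home in row 7: r7c5 ⇒ r7c5=3.
Step 16. [r7c9∈{4,5}] 5 has one home in row 7: r7c9 ⇒ r7c9=5.
Step 17. [r8c9∈{2,4}] across col 9, 4 lands solely at r8c9 ⇒ r8c9=4.
Step 18. [r5c5∈{4,7}] col 5 places 4 nowhere but r5c5. So r5c5=4.
Step 19. [r5c6∈{1}] r5c6 has the single candidate 1, so r5c6=1.
Step 20. [r4c4∈{7}] only 7 remains possible at r4c4. So r4c4=7.
Step 21. [r7c2∈{1,4,7}] 7 has one home in row 7: r7c2, so r7c2=7.
Step 22. [r1c5∈{2}] r1c5's peers cover all but 2, so r1c5=2.
Step 23. [r8c8∈{1,2}] across row 8, 2 lands solely at r8c8, so r8c8=2.
Step 24. [r6c2∈{5}] r6c2 has the single candidate 5 ⇒ r6c2=5.
Step 25. [r9c2∈{1,4}] across col 2, 4 lands solely at r9c2. So r9c2=4.
Step 26. [r3c1∈{7}] r3c1's peers cover all but 7 ⇒ r3c1=7.
Step 27. [r7c4∈{1}] r7c4's peers cover all but 1. So r7c4=1.
Step 28. [r2c1∈{9}] r2c1's peers cover all but 9 ⇒ r2c1=9.
Step 29. [r4c7∈{1}] r4c7 has the single candidate 1, so r4c7=1.
Step 30. [r6c8∈{3}] r6c8 has the single candidate 3, so r6c8=3.
Step 31. [r5c2∈{9}] r5c2 is down to just 9, so r5c2=9.
Step 32. [r2c7∈{6}] r2c7 is down to just 6. So r2c7=6.
Step 33. [r4c5∈{6}] only 6 remains possible at r4c5. So r4c5=6.
Step 34. [r9c8∈{1}] r9c8 is down to just 1 ⇒ r9c8=1.
Step 35. [r7c6∈{4}] r7c6 is down to just 4, so r7c6=4.
Step 36. [r1c4∈{9}] r1c4 is down to just 9 ⇒ r1c4=9.
Step 37. [r1c6∈{8}] nothing but 8 survives at r1c6, so r1c6=8.
Step 38. [r2c8∈{8}] r2c8's peers cover all but 8 ⇒ r2c8=8.
Step 39. [r9c6∈{2}] r9c6 has the single candidate 2. So r9c6=2.
Step 40. [r5c8∈{5}] r5c8's peers cover all but 5 ⇒ r5c8=5.
Step 41. [r5c7∈{7}] r5c7 has the single candidate 7, so r5c7=7.
Step 42. [r3c2∈{8}] r3c2 has the single candidate 8 ⇒ r3c2=8.
Step 43. [r2c3∈{5}] nothing but 5 survives at r2c3, so r2c3=5.
Step 44. [r8c5∈{7}] nothing but 7 survives at r8c5 ⇒ r8c5=7.
Step 45. [r1c3∈{3}] r1c3 has the single candidate 3. So r1c3=3.
Step 46. [r5c9∈{2}] only 2 remains possible at r5c9, so r5c9=2.
Step 47. [r8c2∈{1}] r8c2's peers cover all but 1 ⇒ r8c2=1.

Answer: 4 6 3 9 2 8 5 7 1 / 9 2 5 4 1 7 6 8 3 / 7 8 1 6 5 3 2 4 9 / 2 3 4 7 6 5 1 9 8 / 6 9 8 3 4 1 7 5 2 / 1 5 7 2 8 9 4 3 6 / 8 7 2 1 3 4 9 6 5 / 5 1 9 8 7 6 3 2 4 / 3 4 6 5 9 2 8 1 7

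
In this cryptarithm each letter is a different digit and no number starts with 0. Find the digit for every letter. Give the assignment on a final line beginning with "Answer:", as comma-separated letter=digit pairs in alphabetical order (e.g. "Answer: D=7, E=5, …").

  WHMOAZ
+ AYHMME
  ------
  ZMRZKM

Step 1. [col 1: Z + E ≡ M (mod 10)] several values work for Z in column 1 (Z + E ≡ M (mod 10), carry-in 0); try Z=9. So Z=9.
Step 2. [col 1: Z + E ≡ M (mod 10)] column 1 (Z + E ≡ M (mod 10), carry-in 0) doesn't pin E yet; pick E=8 and continue ⇒ E=8.
Step 3. [col 1: Z + E ≡ M (mod 10)] column 1: given Z=9, E=8, carry-in 0, and digits 8,9 already taken and all letters distinct, Z+E≡M (mod 10) forces M=7. So M=7.
Step 4. [col 2: A + M ≡ K (mod 10)] no forcing yet in column 2 (carry-in 1); K=2 is free and consistent — try it ⇒ K=2.
Step 5. [col 2: A + M ≡ K (mod 10)] column 2: given M=7, K=2, carry-in 1, and digits 2,7,8,9 already taken and all letters distinct, A+M≡K (mod 10) forces A=4, so A=4.
Step 6. [col 3: O + M ≡ Z (mod 10)] from column 3 (M=7, Z=9, carry-in 1, digits 2,4,7,8,9 already taken and all letters distinct): O must equal 1, so O=1.
Step 7. [col 4: M + H ≡ R (mod 10)] column 4 (M + H ≡ R (mod 10), carry-in 0) doesn't pin R yet; pick R=3 and continue. So R=3.
Step 8. [col 4: M + H ≡ R (mod 10)] column 4 reads M+H+carry(0)=R with M=7, R=3; with digits 1,2,3,4,7,8,9 already taken and all letters distinct, the only value for H is 6. So H=6.
Step 9. [col 5: H + Y ≡ M (mod 10)] column 5: given H=6, M=7, carry-in 1, and digits 1,2,3,4,6,7,8,9 already taken and all letters distinct, H+Y≡M (mod 10) forces Y=0, so Y=0.
Step 10. [col 6: W + A ≡ Z (mod 10)] from column 6 (A=4, Z=9, carry-in 0, digits 0,1,2,3,4,6,7,8,9 already taken and all letters distinct): W must equal 5, so W=5.

Answer: A=4, E=8, H=6, K=2, M=7, O=1, R=3, W=5, Y=0, Z=9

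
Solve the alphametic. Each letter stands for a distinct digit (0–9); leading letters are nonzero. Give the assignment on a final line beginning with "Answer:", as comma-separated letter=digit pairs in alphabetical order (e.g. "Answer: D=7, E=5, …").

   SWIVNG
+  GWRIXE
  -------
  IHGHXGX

Step 1. [col 1: G + E ≡ X (mod 10)] G=8 is one option consistent with column 1 (G + E ≡ X (mod 10), carry-in 0) — take it. So G=8.
Step 2. [col 1: G + E ≡ X (mod 10)] several values work for E in column 1 (G + E ≡ X (mod 10), carry-in 0); try E=9 ⇒ E=9.
Step 3. [I] the sum has 7 digits but both addends have 6; that extra leading digit I is the final carry, namely 1, so I=1.
Step 4. [col 1: G + E ≡ X (mod 10)] column 1: given G=8, E=9, carry-in 0, and digits 1,8,9 already taken and all letters distinct, G+E≡X (mod 10) forces X=7, so X=7.
Step 5. [col 2: N + X ≡ G (mod 10)] column 2: given X=7, G=8, carry-in 1, and digits 1,7,8,9 already taken and all letters distinct, N+X≡G (mod 10) forces N=0, so N=0.
Step 6. [col 3: V + I ≡ X (mod 10)] column 3 reads V+I+carry(0)=X with I=1, X=7; with digits 0,1,7,8,9 already taken and all letters distinct, the only value for V is 6. So V=6.
Step 7. [col 4: I + R ≡ H (mod 10)] several values work for R in column 4 (I + R ≡ H (mod 10), carry-in 0); try R=2. So R=2.
Step 8. [col 4: I + R ≡ H (mod 10)] in column 4 we have I+R≡H with carry-in 0; given I=1, R=2 and digits 0,1,2,6,7,8,9 already taken and all letters distinct, that pins H to 3 ⇒ H=3.
Step 9. [col 5: W + W ≡ G (mod 10)] from column 5 (G=8, carry-in 0, digits 0,1,2,3,6,7,8,9 already taken and all letters distinct): W must equal 4 ⇒ W=4.
Step 10. [col 6: S + G ≡ H (mod 10)] column 6 reads S+G+carry(0)=H with G=8, H=3; with digits 0,1,2,3,4,6,7,8,9 already taken and all letters distinct, the only value for S is 5, so S=5.

Answer: E=9, G=8, H=3, I=1, N=0, R=2, S=5, V=6, W=4, X=7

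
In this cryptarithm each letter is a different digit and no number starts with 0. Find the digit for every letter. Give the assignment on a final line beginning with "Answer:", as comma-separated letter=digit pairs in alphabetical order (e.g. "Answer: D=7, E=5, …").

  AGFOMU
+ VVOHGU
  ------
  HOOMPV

Step 1. [col 1: U + U ≡ V (mod 10)] V=2 is one option consistent with column 1 (U + U ≡ V (mod 10), carry-in 0) — take it, so V=2.
Step 2. [col 1: U + U ≡ V (mod 10)] no forcing yet in column 1 (carry-in 0); U=6 is free and consistent — try it, so U=6.
Step 3. [col 2: M + G ≡ P (mod 10)] no forcing yet in column 2 (carry-in 1); P=5 is free and consistent — try it. So P=5.
Step 4. [col 2: M + G ≡ P (mod 10)] column 2 (M + G ≡ P (mod 10), carry-in 1) doesn't pin G yet; pick G=4 and continue. So G=4.
Step 5. [col 2: M + G ≡ P (mod 10)] in column 2 we have M+G≡P with carry-in 1; given G=4, P=5 and digits 2,4,5,6 already taken and all letters distinct, that pins M to 0, so M=0.
Step 6. [col 3: O + H ≡ M (mod 10)] several values work for O in column 3 (O + H ≡ M (mod 10), carry-in 0); try O=7 ⇒ O=7.
Step 7. [col 3: O + H ≡ M (mod 10)] column 3: given O=7, M=0, carry-in 0, and digits 0,2,4,5,6,7 already taken and all letters distinct, O+H≡M (mod 10) forces H=3. So H=3.
Step 8. [col 4: F + O ≡ O (mod 10)] column 4 reads F+O+carry(1)=O with O=7; with digits 0,2,3,4,5,6,7 already taken and all letters distinct, the only value for F is 9, so F=9.
Step 9. [col 6: A + V ≡ H (mod 10)] column 6 reads A+V+carry(0)=H with V=2, H=3; with digits 0,2,3,4,5,6,7,9 already taken and all letters distinct, the only value for A is 1 ⇒ A=1.

Answer: A=1, F=9, G=4, H=3, M=0, O=7, P=5, U=6, V=2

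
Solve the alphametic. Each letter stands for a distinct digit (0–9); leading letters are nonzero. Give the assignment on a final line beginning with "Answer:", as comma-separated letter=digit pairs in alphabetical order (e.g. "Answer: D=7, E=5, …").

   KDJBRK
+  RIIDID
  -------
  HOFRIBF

Step 1. [col 1: K + D ≡ F (mod 10)] K=8 is one option consistent with column 1 (K + D ≡ F (mod 10), carry-in 0) — take it, so K=8.
Step 2. [col 1: K + D ≡ F (mod 10)] F=0 is one option consistent with column 1 (K + D ≡ F (mod 10), carry-in 0) — take it, so F=0.
Step 3. [col 1: K + D ≡ F (mod 10)] column 1 reads K+D+carry(0)=F with K=8, F=0; with digits 0,8 already taken and all letters distinct, the only value for D is 2. So D=2.
Step 4. [col 2: R + I ≡ B (mod 10)] column 2 (R + I ≡ B (mod 10), carry-in 1) doesn't pin B yet; pick B=4 and continue ⇒ B=4.
Step 5. [H] the sum has 7 digits but both addends have 6; that extra leading digit H is the final carry, namely 1 ⇒ H=1.
Step 6. [col 2: R + I ≡ B (mod 10)] column 2 (R + I ≡ B (mod 10), carry-in 1) doesn't pin I yet; pick I=7 and continue. So I=7.
Step 7. [col 2: R + I ≡ B (mod 10)] in column 2 we have R+I≡B with carry-in 1; given I=7, B=4 and digits 0,1,2,4,7,8 already taken and all letters distinct, that pins R to 6. So R=6.
Step 8. [col 4: J + I ≡ R (mod 10)] from column 4 (I=7, R=6, carry-in 0, digits 0,1,2,4,6,7,8 already taken and all letters distinct): J must equal 9, so J=9.
Step 9. [col 6: K + R ≡ O (mod 10)] in column 6 we have K+R≡O with carry-in 1; given K=8, R=6 and digits 0,1,2,4,6,7,8,9 already taken and all letters distinct, that pins O to 5 ⇒ O=5.

Answer: B=4, D=2, F=0, H=1, I=7, J=9, K=8, O=5, R=6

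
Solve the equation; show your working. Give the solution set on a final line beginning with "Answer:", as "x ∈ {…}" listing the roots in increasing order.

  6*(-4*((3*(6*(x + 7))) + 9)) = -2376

Step 1. [6*(-4*((3*(6*(x + 7))) + 9)) = -2376] leading coefficient 6: divide by 6. So div: -4*((3*(6*(x + 7))) + 9) = -396.
Step 2. [-4*((3*(6*(x + 7))) + 9) = -396] divide by the outer -4 ⇒ div: (3*(6*(x + 7))) + 9 = 99.
Step 3. [(3*(6*(x + 7))) + 9 = 99] 9 comes off first (subtract 9) ⇒ sub: 3*(6*(x + 7)) = 90.
Step 4. [3*(6*(x + 7)) = 90] 3 out front; divide by 3. So div: 6*(x + 7) = 30.
Step 5. [6*(x + 7) = 30] divide by the outer 6, so div: x + 7 = 5.
Step 6. [x + 7 = 5] peel the +7: subtract 7 from each side ⇒ sub: x = -2.

Answer: x ∈ {-2}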